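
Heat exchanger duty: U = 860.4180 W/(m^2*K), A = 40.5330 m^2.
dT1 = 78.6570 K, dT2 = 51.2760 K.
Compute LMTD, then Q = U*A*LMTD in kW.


LMTD = 63.9932 K
Q = 860.4180 * 40.5330 * 63.9932 = 2231782.2838 W = 2231.7823 kW

2231.7823 kW


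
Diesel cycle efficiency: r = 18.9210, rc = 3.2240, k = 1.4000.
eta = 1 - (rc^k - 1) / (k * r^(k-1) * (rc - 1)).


r^(k-1) = 3.2417
rc^k = 5.1494
eta = 0.5889 = 58.8907%

58.8907%


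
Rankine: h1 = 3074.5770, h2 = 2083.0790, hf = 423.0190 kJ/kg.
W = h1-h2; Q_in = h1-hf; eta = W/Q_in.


W = 991.4980 kJ/kg
Q_in = 2651.5580 kJ/kg
eta = 0.3739 = 37.3930%

eta = 37.3930%


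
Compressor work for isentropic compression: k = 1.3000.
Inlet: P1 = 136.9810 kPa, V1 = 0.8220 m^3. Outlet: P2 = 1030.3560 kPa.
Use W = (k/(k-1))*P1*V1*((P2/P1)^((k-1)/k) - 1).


(k-1)/k = 0.2308
(P2/P1)^exp = 1.5930
W = 4.3333 * 136.9810 * 0.8220 * (1.5930 - 1) = 289.3645 kJ

289.3645 kJ


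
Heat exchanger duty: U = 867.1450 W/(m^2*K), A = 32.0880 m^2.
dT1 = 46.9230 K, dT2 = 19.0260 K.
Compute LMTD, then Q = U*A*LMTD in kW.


LMTD = 30.9039 K
Q = 867.1450 * 32.0880 * 30.9039 = 859899.5342 W = 859.8995 kW

859.8995 kW


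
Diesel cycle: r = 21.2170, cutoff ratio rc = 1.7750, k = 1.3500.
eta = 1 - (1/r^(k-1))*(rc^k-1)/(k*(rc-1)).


r^(k-1) = 2.9130
rc^k = 2.1698
eta = 0.6162 = 61.6175%

61.6175%


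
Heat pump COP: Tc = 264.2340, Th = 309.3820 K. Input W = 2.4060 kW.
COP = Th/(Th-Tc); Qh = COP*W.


COP = 309.3820 / 45.1480 = 6.8526
Qh = 6.8526 * 2.4060 = 16.4874 kW

COP = 6.8526, Qh = 16.4874 kW


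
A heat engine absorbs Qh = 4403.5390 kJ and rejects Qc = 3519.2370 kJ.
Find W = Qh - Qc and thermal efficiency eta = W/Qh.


W = 4403.5390 - 3519.2370 = 884.3020 kJ
eta = 884.3020 / 4403.5390 = 0.2008 = 20.0816%

W = 884.3020 kJ, eta = 20.0816%


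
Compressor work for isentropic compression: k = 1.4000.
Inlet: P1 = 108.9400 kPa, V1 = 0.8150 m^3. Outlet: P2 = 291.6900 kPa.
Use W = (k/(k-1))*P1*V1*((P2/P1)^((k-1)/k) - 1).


(k-1)/k = 0.2857
(P2/P1)^exp = 1.3250
W = 3.5000 * 108.9400 * 0.8150 * (1.3250 - 1) = 100.9884 kJ

100.9884 kJ


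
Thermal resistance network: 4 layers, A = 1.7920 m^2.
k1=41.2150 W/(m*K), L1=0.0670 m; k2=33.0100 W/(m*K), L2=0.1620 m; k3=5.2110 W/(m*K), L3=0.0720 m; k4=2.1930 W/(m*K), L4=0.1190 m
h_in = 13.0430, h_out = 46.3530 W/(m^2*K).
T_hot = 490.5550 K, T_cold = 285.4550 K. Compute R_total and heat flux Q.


R_conv_in = 1/(13.0430*1.7920) = 0.0428
R_1 = 0.0670/(41.2150*1.7920) = 0.0009
R_2 = 0.1620/(33.0100*1.7920) = 0.0027
R_3 = 0.0720/(5.2110*1.7920) = 0.0077
R_4 = 0.1190/(2.1930*1.7920) = 0.0303
R_conv_out = 1/(46.3530*1.7920) = 0.0120
R_total = 0.0965 K/W
Q = 205.1000 / 0.0965 = 2126.2644 W

R_total = 0.0965 K/W, Q = 2126.2644 W


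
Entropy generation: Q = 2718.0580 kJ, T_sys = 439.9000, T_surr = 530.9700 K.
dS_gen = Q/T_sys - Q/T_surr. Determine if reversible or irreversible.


dS_sys = 2718.0580/439.9000 = 6.1788 kJ/K
dS_surr = -2718.0580/530.9700 = -5.1190 kJ/K
dS_gen = 6.1788 - 5.1190 = 1.0598 kJ/K (irreversible)

dS_gen = 1.0598 kJ/K, irreversible


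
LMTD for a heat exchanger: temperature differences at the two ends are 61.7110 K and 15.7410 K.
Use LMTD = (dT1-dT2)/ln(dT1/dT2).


dT1/dT2 = 3.9204
ln(dT1/dT2) = 1.3662
LMTD = 45.9700 / 1.3662 = 33.6482 K

33.6482 K


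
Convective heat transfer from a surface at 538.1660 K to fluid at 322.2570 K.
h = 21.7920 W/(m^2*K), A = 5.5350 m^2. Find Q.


dT = 215.9090 K
Q = 21.7920 * 5.5350 * 215.9090 = 26042.6672 W

26042.6672 W


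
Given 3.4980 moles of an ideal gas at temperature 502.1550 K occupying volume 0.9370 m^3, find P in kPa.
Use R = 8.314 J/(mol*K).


P = nRT/V = 3.4980 * 8.314 * 502.1550 / 0.9370
= 14603.8585 / 0.9370 = 15585.7615 Pa = 15.5858 kPa

15.5858 kPa


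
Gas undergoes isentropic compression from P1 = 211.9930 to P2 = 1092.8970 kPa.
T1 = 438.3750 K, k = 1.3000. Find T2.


(k-1)/k = 0.2308
(P2/P1)^exp = 1.4600
T2 = 438.3750 * 1.4600 = 640.0486 K

640.0486 K


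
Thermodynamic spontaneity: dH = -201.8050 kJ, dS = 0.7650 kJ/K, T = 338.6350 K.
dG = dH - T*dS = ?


T*dS = 338.6350 * 0.7650 = 259.0558 kJ
dG = -201.8050 - 259.0558 = -460.8608 kJ (spontaneous)

dG = -460.8608 kJ, spontaneous


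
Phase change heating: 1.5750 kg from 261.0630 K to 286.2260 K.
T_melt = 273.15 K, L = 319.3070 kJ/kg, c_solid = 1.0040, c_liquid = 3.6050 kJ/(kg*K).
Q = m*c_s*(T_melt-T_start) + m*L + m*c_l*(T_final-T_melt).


Q1 (sensible, solid) = 1.5750 * 1.0040 * 12.0870 = 19.1132 kJ
Q2 (latent) = 1.5750 * 319.3070 = 502.9085 kJ
Q3 (sensible, liquid) = 1.5750 * 3.6050 * 13.0760 = 74.2439 kJ
Q_total = 596.2656 kJ

596.2656 kJ


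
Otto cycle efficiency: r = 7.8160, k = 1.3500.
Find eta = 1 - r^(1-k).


r^(k-1) = 2.0537
eta = 1 - 1/2.0537 = 0.5131 = 51.3082%

51.3082%


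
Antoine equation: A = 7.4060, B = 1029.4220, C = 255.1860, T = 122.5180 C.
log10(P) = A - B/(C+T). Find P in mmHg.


C+T = 377.7040
B/(C+T) = 2.7255
log10(P) = 7.4060 - 2.7255 = 4.6805
P = 10^4.6805 = 47921.1402 mmHg

47921.1402 mmHg


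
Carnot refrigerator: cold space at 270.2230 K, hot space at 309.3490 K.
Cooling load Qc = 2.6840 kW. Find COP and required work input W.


COP = 270.2230 / 39.1260 = 6.9065
W = 2.6840 / 6.9065 = 0.3886 kW

COP = 6.9065, W = 0.3886 kW


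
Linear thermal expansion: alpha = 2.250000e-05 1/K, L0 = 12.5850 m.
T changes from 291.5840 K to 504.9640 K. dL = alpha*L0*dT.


dT = 213.3800 K
dL = 2.250000e-05 * 12.5850 * 213.3800 = 0.060421 m
L_final = 12.645421 m

dL = 0.060421 m


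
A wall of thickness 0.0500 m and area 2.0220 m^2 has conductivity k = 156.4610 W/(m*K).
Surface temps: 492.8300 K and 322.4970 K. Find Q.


dT = 170.3330 K
Q = 156.4610 * 2.0220 * 170.3330 / 0.0500 = 1077745.0680 W

1077745.0680 W


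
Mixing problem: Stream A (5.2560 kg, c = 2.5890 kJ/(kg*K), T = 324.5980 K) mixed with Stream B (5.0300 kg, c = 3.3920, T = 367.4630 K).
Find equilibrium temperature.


num = 10686.6250
den = 30.6695
Tf = 348.4442 K

348.4442 K


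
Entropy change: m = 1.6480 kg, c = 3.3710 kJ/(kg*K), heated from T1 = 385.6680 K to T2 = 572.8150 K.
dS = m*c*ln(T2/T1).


T2/T1 = 1.4853
ln(T2/T1) = 0.3956
dS = 1.6480 * 3.3710 * 0.3956 = 2.1976 kJ/K

2.1976 kJ/K


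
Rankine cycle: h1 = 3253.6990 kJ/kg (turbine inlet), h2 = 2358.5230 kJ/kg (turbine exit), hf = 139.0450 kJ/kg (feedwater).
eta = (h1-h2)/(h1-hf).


W = 895.1760 kJ/kg
Q_in = 3114.6540 kJ/kg
eta = 0.2874 = 28.7408%

eta = 28.7408%


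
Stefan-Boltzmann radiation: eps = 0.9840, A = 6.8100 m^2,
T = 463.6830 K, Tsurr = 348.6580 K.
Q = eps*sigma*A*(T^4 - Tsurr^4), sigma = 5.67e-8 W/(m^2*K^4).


T^4 = 4.6226e+10
Tsurr^4 = 1.4777e+10
Q = 0.9840 * 5.67e-8 * 6.8100 * 3.1448e+10 = 11948.7910 W

11948.7910 W


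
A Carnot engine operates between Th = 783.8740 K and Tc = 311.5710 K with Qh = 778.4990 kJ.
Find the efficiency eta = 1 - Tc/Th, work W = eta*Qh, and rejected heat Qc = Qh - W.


eta = 1 - 311.5710/783.8740 = 0.6025
W = 0.6025 * 778.4990 = 469.0644 kJ
Qc = 778.4990 - 469.0644 = 309.4346 kJ

eta = 60.2524%, W = 469.0644 kJ, Qc = 309.4346 kJ


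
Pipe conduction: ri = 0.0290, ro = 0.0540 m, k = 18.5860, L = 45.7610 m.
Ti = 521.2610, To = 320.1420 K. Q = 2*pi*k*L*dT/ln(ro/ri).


dT = 201.1190 K
ln(ro/ri) = 0.6217
Q = 2*pi*18.5860*45.7610*201.1190 / 0.6217 = 1728788.1326 W

1728788.1326 W


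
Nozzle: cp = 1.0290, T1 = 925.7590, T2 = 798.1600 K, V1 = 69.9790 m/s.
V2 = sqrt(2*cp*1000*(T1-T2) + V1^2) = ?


dT = 127.5990 K
2*cp*1000*dT = 262598.7420
V1^2 = 4897.0604
V2 = sqrt(267495.8024) = 517.2000 m/s

517.2000 m/s


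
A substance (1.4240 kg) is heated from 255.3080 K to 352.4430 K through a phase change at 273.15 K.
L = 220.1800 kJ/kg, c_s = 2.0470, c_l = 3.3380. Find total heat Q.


Q1 (sensible, solid) = 1.4240 * 2.0470 * 17.8420 = 52.0081 kJ
Q2 (latent) = 1.4240 * 220.1800 = 313.5363 kJ
Q3 (sensible, liquid) = 1.4240 * 3.3380 * 79.2930 = 376.9044 kJ
Q_total = 742.4488 kJ

742.4488 kJ


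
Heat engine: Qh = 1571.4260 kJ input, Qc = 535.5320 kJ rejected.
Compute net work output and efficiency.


W = 1571.4260 - 535.5320 = 1035.8940 kJ
eta = 1035.8940 / 1571.4260 = 0.6592 = 65.9206%

W = 1035.8940 kJ, eta = 65.9206%


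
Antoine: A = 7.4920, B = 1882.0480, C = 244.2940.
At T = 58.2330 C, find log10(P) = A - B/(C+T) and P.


C+T = 302.5270
B/(C+T) = 6.2211
log10(P) = 7.4920 - 6.2211 = 1.2709
P = 10^1.2709 = 18.6599 mmHg

18.6599 mmHg


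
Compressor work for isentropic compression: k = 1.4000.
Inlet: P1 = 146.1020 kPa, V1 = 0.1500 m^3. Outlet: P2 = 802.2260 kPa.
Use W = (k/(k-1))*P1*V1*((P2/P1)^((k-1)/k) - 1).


(k-1)/k = 0.2857
(P2/P1)^exp = 1.6268
W = 3.5000 * 146.1020 * 0.1500 * (1.6268 - 1) = 48.0754 kJ

48.0754 kJ


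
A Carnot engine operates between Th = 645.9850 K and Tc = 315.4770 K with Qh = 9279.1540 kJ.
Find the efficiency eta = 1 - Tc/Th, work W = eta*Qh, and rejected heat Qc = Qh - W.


eta = 1 - 315.4770/645.9850 = 0.5116
W = 0.5116 * 9279.1540 = 4747.5323 kJ
Qc = 9279.1540 - 4747.5323 = 4531.6217 kJ

eta = 51.1634%, W = 4747.5323 kJ, Qc = 4531.6217 kJ


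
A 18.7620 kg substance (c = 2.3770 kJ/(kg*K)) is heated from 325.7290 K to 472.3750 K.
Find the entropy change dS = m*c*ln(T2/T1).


T2/T1 = 1.4502
ln(T2/T1) = 0.3717
dS = 18.7620 * 2.3770 * 0.3717 = 16.5771 kJ/K

16.5771 kJ/K


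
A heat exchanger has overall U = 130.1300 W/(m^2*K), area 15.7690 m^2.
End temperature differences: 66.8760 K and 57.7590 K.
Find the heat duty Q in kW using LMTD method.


LMTD = 62.2062 K
Q = 130.1300 * 15.7690 * 62.2062 = 127648.3444 W = 127.6483 kW

127.6483 kW


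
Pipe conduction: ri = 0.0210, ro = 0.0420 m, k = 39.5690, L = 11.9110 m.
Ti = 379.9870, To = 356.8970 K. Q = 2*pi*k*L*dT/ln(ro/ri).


dT = 23.0900 K
ln(ro/ri) = 0.6931
Q = 2*pi*39.5690*11.9110*23.0900 / 0.6931 = 98646.4906 W

98646.4906 W


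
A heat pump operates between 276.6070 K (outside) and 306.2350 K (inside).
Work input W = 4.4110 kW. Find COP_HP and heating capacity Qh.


COP = 306.2350 / 29.6280 = 10.3360
Qh = 10.3360 * 4.4110 = 45.5921 kW

COP = 10.3360, Qh = 45.5921 kW


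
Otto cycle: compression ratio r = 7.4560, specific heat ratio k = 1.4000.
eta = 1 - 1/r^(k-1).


r^(k-1) = 2.2336
eta = 1 - 1/2.2336 = 0.5523 = 55.2289%

55.2289%


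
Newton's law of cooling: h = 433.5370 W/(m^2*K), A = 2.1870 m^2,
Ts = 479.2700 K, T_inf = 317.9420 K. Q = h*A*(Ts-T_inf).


dT = 161.3280 K
Q = 433.5370 * 2.1870 * 161.3280 = 152962.4042 W

152962.4042 W


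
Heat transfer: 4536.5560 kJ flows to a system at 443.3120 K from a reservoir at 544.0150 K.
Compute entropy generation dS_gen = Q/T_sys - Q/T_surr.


dS_sys = 4536.5560/443.3120 = 10.2333 kJ/K
dS_surr = -4536.5560/544.0150 = -8.3390 kJ/K
dS_gen = 10.2333 - 8.3390 = 1.8943 kJ/K (irreversible)

dS_gen = 1.8943 kJ/K, irreversible


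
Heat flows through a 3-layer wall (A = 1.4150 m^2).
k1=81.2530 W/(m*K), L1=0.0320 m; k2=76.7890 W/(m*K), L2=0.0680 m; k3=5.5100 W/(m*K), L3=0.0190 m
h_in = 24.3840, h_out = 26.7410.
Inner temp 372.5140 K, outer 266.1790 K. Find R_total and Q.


R_conv_in = 1/(24.3840*1.4150) = 0.0290
R_1 = 0.0320/(81.2530*1.4150) = 0.0003
R_2 = 0.0680/(76.7890*1.4150) = 0.0006
R_3 = 0.0190/(5.5100*1.4150) = 0.0024
R_conv_out = 1/(26.7410*1.4150) = 0.0264
R_total = 0.0588 K/W
Q = 106.3350 / 0.0588 = 1809.8996 W

R_total = 0.0588 K/W, Q = 1809.8996 W


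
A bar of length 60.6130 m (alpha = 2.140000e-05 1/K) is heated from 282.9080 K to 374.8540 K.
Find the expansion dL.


dT = 91.9460 K
dL = 2.140000e-05 * 60.6130 * 91.9460 = 0.119265 m
L_final = 60.732265 m

dL = 0.119265 m


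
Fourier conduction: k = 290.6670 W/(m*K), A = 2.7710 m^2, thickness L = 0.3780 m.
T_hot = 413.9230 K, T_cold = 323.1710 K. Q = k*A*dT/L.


dT = 90.7520 K
Q = 290.6670 * 2.7710 * 90.7520 / 0.3780 = 193373.3669 W

193373.3669 W


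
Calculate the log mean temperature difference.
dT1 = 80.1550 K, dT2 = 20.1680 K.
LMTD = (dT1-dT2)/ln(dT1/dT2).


dT1/dT2 = 3.9744
ln(dT1/dT2) = 1.3799
LMTD = 59.9870 / 1.3799 = 43.4731 K

43.4731 K


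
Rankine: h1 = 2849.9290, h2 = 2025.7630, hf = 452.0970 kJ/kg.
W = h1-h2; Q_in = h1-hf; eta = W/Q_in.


W = 824.1660 kJ/kg
Q_in = 2397.8320 kJ/kg
eta = 0.3437 = 34.3713%

eta = 34.3713%


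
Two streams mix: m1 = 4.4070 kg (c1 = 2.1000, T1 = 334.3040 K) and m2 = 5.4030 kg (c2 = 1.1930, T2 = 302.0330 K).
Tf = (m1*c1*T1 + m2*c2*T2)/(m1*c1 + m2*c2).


num = 5040.7212
den = 15.7005
Tf = 321.0552 K

321.0552 K


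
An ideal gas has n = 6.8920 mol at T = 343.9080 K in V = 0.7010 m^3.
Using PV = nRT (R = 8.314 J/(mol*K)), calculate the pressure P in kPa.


P = nRT/V = 6.8920 * 8.314 * 343.9080 / 0.7010
= 19705.9587 / 0.7010 = 28111.2106 Pa = 28.1112 kPa

28.1112 kPa


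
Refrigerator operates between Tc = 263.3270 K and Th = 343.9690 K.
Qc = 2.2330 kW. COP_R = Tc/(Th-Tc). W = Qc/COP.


COP = 263.3270 / 80.6420 = 3.2654
W = 2.2330 / 3.2654 = 0.6838 kW

COP = 3.2654, W = 0.6838 kW


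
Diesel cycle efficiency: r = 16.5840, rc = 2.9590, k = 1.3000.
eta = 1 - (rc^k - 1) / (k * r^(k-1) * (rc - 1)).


r^(k-1) = 2.3222
rc^k = 4.0972
eta = 0.4763 = 47.6295%

47.6295%


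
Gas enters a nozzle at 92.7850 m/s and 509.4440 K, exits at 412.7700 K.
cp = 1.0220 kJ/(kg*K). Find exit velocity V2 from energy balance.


dT = 96.6740 K
2*cp*1000*dT = 197601.6560
V1^2 = 8609.0562
V2 = sqrt(206210.7122) = 454.1043 m/s

454.1043 m/s


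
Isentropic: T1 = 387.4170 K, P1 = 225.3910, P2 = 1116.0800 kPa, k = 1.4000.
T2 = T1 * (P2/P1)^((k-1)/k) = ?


(k-1)/k = 0.2857
(P2/P1)^exp = 1.5794
T2 = 387.4170 * 1.5794 = 611.9010 K

611.9010 K


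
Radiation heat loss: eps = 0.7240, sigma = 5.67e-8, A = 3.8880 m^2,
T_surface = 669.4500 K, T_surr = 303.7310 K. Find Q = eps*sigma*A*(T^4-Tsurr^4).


T^4 = 2.0085e+11
Tsurr^4 = 8.5105e+09
Q = 0.7240 * 5.67e-8 * 3.8880 * 1.9234e+11 = 30698.4949 W

30698.4949 W


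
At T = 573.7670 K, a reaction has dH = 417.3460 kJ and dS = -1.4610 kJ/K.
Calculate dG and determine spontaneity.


T*dS = 573.7670 * -1.4610 = -838.2736 kJ
dG = 417.3460 + 838.2736 = 1255.6196 kJ (non-spontaneous)

dG = 1255.6196 kJ, non-spontaneous


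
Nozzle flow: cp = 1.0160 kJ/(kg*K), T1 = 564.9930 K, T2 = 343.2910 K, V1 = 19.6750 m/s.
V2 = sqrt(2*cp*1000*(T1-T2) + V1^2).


dT = 221.7020 K
2*cp*1000*dT = 450498.4640
V1^2 = 387.1056
V2 = sqrt(450885.5696) = 671.4801 m/s

671.4801 m/s


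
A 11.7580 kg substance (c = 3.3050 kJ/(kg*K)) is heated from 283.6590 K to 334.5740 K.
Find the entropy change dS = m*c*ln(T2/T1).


T2/T1 = 1.1795
ln(T2/T1) = 0.1651
dS = 11.7580 * 3.3050 * 0.1651 = 6.4152 kJ/K

6.4152 kJ/K


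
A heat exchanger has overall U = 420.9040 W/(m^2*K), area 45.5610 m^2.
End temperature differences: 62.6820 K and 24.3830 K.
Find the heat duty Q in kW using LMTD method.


LMTD = 40.5629 K
Q = 420.9040 * 45.5610 * 40.5629 = 777866.7117 W = 777.8667 kW

777.8667 kW


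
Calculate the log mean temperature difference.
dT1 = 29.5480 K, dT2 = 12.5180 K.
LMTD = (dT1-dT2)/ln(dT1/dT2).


dT1/dT2 = 2.3604
ln(dT1/dT2) = 0.8588
LMTD = 17.0300 / 0.8588 = 19.8289 K

19.8289 K


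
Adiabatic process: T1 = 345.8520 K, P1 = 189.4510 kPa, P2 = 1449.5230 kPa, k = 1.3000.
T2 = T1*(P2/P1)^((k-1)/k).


(k-1)/k = 0.2308
(P2/P1)^exp = 1.5993
T2 = 345.8520 * 1.5993 = 553.1305 K

553.1305 K


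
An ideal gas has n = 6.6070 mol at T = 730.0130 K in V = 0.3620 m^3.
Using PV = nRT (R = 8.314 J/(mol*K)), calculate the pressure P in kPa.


P = nRT/V = 6.6070 * 8.314 * 730.0130 / 0.3620
= 40100.0506 / 0.3620 = 110773.6205 Pa = 110.7736 kPa

110.7736 kPa


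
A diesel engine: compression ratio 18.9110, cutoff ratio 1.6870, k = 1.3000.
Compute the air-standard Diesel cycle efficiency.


r^(k-1) = 2.4155
rc^k = 1.9736
eta = 0.5487 = 54.8719%

54.8719%


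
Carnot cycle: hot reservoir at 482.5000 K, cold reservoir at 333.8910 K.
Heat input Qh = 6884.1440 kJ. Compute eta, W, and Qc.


eta = 1 - 333.8910/482.5000 = 0.3080
W = 0.3080 * 6884.1440 = 2120.3021 kJ
Qc = 6884.1440 - 2120.3021 = 4763.8419 kJ

eta = 30.7998%, W = 2120.3021 kJ, Qc = 4763.8419 kJ


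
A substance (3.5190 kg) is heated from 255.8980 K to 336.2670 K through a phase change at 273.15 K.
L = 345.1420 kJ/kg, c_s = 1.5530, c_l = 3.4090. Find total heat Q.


Q1 (sensible, solid) = 3.5190 * 1.5530 * 17.2520 = 94.2823 kJ
Q2 (latent) = 3.5190 * 345.1420 = 1214.5547 kJ
Q3 (sensible, liquid) = 3.5190 * 3.4090 * 63.1170 = 757.1686 kJ
Q_total = 2066.0056 kJ

2066.0056 kJ


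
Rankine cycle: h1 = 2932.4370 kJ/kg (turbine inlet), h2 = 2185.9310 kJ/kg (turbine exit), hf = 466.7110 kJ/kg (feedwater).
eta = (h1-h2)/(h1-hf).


W = 746.5060 kJ/kg
Q_in = 2465.7260 kJ/kg
eta = 0.3028 = 30.2753%

eta = 30.2753%


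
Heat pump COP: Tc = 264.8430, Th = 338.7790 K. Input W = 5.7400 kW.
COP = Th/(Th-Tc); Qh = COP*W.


COP = 338.7790 / 73.9360 = 4.5821
Qh = 4.5821 * 5.7400 = 26.3010 kW

COP = 4.5821, Qh = 26.3010 kW


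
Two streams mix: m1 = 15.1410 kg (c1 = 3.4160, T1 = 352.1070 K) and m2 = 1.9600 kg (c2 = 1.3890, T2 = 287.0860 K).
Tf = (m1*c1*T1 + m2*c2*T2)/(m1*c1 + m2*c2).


num = 18993.1315
den = 54.4441
Tf = 348.8557 K

348.8557 K


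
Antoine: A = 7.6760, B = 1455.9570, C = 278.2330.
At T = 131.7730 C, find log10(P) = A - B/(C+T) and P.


C+T = 410.0060
B/(C+T) = 3.5511
log10(P) = 7.6760 - 3.5511 = 4.1249
P = 10^4.1249 = 13333.2902 mmHg

13333.2902 mmHg


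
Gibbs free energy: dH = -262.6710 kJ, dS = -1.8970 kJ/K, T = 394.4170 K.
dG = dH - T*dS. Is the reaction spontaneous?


T*dS = 394.4170 * -1.8970 = -748.2090 kJ
dG = -262.6710 + 748.2090 = 485.5380 kJ (non-spontaneous)

dG = 485.5380 kJ, non-spontaneous


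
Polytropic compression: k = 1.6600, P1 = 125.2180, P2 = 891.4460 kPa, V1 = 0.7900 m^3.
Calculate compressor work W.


(k-1)/k = 0.3976
(P2/P1)^exp = 2.1823
W = 2.5152 * 125.2180 * 0.7900 * (2.1823 - 1) = 294.1649 kJ

294.1649 kJ


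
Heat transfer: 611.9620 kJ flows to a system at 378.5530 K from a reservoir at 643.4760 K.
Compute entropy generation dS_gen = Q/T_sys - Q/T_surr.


dS_sys = 611.9620/378.5530 = 1.6166 kJ/K
dS_surr = -611.9620/643.4760 = -0.9510 kJ/K
dS_gen = 1.6166 - 0.9510 = 0.6656 kJ/K (irreversible)

dS_gen = 0.6656 kJ/K, irreversible


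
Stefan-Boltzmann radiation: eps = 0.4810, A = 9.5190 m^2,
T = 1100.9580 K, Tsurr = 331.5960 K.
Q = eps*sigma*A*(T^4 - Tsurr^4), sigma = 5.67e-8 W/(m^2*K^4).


T^4 = 1.4692e+12
Tsurr^4 = 1.2090e+10
Q = 0.4810 * 5.67e-8 * 9.5190 * 1.4571e+12 = 378280.3784 W

378280.3784 W


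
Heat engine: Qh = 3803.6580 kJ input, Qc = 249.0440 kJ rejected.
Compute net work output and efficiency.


W = 3803.6580 - 249.0440 = 3554.6140 kJ
eta = 3554.6140 / 3803.6580 = 0.9345 = 93.4525%

W = 3554.6140 kJ, eta = 93.4525%


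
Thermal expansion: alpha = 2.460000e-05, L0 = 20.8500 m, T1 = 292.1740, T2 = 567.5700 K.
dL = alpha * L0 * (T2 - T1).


dT = 275.3960 K
dL = 2.460000e-05 * 20.8500 * 275.3960 = 0.141253 m
L_final = 20.991253 m

dL = 0.141253 m


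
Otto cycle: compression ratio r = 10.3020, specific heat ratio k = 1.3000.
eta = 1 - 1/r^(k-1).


r^(k-1) = 2.0132
eta = 1 - 1/2.0132 = 0.5033 = 50.3266%

50.3266%


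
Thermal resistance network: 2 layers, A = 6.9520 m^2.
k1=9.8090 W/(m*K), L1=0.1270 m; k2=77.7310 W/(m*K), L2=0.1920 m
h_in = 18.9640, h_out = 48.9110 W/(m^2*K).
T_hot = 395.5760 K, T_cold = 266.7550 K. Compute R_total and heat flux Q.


R_conv_in = 1/(18.9640*6.9520) = 0.0076
R_1 = 0.1270/(9.8090*6.9520) = 0.0019
R_2 = 0.1920/(77.7310*6.9520) = 0.0004
R_conv_out = 1/(48.9110*6.9520) = 0.0029
R_total = 0.0127 K/W
Q = 128.8210 / 0.0127 = 10108.6098 W

R_total = 0.0127 K/W, Q = 10108.6098 W


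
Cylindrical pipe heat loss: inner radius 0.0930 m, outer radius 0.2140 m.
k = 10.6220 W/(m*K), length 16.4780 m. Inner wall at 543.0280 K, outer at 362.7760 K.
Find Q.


dT = 180.2520 K
ln(ro/ri) = 0.8334
Q = 2*pi*10.6220*16.4780*180.2520 / 0.8334 = 237864.4256 W

237864.4256 W


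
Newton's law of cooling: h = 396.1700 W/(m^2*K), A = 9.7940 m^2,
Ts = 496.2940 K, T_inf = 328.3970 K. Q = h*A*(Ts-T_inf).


dT = 167.8970 K
Q = 396.1700 * 9.7940 * 167.8970 = 651455.2995 W

651455.2995 W


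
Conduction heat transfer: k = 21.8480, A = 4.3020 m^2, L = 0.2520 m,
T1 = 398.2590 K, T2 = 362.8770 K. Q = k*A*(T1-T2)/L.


dT = 35.3820 K
Q = 21.8480 * 4.3020 * 35.3820 / 0.2520 = 13196.6571 W

13196.6571 W


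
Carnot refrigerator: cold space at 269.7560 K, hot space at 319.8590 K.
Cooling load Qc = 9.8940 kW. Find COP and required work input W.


COP = 269.7560 / 50.1030 = 5.3840
W = 9.8940 / 5.3840 = 1.8377 kW

COP = 5.3840, W = 1.8377 kW


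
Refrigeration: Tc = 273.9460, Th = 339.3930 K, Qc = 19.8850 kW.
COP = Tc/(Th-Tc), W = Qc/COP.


COP = 273.9460 / 65.4470 = 4.1858
W = 19.8850 / 4.1858 = 4.7506 kW

COP = 4.1858, W = 4.7506 kW


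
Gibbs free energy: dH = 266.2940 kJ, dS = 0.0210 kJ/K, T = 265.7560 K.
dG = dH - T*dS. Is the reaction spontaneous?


T*dS = 265.7560 * 0.0210 = 5.5809 kJ
dG = 266.2940 - 5.5809 = 260.7131 kJ (non-spontaneous)

dG = 260.7131 kJ, non-spontaneous


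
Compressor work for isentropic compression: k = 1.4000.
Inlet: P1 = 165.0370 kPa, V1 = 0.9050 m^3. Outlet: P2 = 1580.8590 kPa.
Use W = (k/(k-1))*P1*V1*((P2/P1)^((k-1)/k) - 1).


(k-1)/k = 0.2857
(P2/P1)^exp = 1.9071
W = 3.5000 * 165.0370 * 0.9050 * (1.9071 - 1) = 474.1939 kJ

474.1939 kJ


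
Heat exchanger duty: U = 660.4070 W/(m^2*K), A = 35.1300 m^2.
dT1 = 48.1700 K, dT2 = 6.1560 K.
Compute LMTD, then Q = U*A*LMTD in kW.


LMTD = 20.4218 K
Q = 660.4070 * 35.1300 * 20.4218 = 473788.2431 W = 473.7882 kW

473.7882 kW


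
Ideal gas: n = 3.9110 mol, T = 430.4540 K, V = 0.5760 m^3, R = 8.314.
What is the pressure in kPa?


P = nRT/V = 3.9110 * 8.314 * 430.4540 / 0.5760
= 13996.6655 / 0.5760 = 24299.7665 Pa = 24.2998 kPa

24.2998 kPa


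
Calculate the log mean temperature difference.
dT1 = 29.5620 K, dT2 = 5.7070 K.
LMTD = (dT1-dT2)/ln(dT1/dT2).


dT1/dT2 = 5.1800
ln(dT1/dT2) = 1.6448
LMTD = 23.8550 / 1.6448 = 14.5033 K

14.5033 K


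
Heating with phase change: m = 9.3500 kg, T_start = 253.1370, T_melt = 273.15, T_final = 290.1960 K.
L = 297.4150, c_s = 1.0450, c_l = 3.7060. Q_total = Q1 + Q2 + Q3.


Q1 (sensible, solid) = 9.3500 * 1.0450 * 20.0130 = 195.5420 kJ
Q2 (latent) = 9.3500 * 297.4150 = 2780.8302 kJ
Q3 (sensible, liquid) = 9.3500 * 3.7060 * 17.0460 = 590.6627 kJ
Q_total = 3567.0349 kJ

3567.0349 kJ


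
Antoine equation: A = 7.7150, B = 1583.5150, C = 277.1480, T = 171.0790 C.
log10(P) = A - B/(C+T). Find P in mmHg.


C+T = 448.2270
B/(C+T) = 3.5328
log10(P) = 7.7150 - 3.5328 = 4.1822
P = 10^4.1822 = 15211.0216 mmHg

15211.0216 mmHg


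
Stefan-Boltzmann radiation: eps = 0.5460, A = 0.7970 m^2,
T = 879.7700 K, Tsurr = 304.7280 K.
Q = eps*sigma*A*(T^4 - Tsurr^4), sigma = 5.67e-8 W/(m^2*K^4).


T^4 = 5.9907e+11
Tsurr^4 = 8.6228e+09
Q = 0.5460 * 5.67e-8 * 0.7970 * 5.9045e+11 = 14568.4746 W

14568.4746 W


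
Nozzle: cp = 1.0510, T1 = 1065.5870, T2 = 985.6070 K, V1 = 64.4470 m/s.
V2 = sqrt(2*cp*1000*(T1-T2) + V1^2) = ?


dT = 79.9800 K
2*cp*1000*dT = 168117.9600
V1^2 = 4153.4158
V2 = sqrt(172271.3758) = 415.0559 m/s

415.0559 m/s


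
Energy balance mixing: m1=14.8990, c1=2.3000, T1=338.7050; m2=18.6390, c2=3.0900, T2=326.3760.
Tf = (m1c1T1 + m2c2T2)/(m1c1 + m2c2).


num = 30404.1071
den = 91.8622
Tf = 330.9751 K

330.9751 K


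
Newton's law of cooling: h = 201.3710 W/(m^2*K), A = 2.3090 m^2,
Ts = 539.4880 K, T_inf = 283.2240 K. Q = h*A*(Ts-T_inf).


dT = 256.2640 K
Q = 201.3710 * 2.3090 * 256.2640 = 119153.9545 W

119153.9545 W


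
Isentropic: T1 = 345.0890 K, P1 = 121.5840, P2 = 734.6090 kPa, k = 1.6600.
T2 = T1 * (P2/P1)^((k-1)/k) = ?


(k-1)/k = 0.3976
(P2/P1)^exp = 2.0445
T2 = 345.0890 * 2.0445 = 705.5384 K

705.5384 K


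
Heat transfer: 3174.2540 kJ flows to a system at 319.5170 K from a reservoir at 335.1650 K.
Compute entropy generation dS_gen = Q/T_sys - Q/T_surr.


dS_sys = 3174.2540/319.5170 = 9.9345 kJ/K
dS_surr = -3174.2540/335.1650 = -9.4707 kJ/K
dS_gen = 9.9345 - 9.4707 = 0.4638 kJ/K (irreversible)

dS_gen = 0.4638 kJ/K, irreversible


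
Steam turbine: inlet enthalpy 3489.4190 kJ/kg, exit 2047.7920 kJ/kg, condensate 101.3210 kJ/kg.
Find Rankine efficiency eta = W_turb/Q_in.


W = 1441.6270 kJ/kg
Q_in = 3388.0980 kJ/kg
eta = 0.4255 = 42.5497%

eta = 42.5497%


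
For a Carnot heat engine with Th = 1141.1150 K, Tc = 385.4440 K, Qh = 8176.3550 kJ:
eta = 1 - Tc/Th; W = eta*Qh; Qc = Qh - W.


eta = 1 - 385.4440/1141.1150 = 0.6622
W = 0.6622 * 8176.3550 = 5414.5589 kJ
Qc = 8176.3550 - 5414.5589 = 2761.7961 kJ

eta = 66.2222%, W = 5414.5589 kJ, Qc = 2761.7961 kJ


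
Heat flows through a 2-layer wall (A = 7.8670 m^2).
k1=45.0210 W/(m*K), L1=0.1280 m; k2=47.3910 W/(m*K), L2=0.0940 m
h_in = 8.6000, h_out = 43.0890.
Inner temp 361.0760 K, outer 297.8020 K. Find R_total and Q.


R_conv_in = 1/(8.6000*7.8670) = 0.0148
R_1 = 0.1280/(45.0210*7.8670) = 0.0004
R_2 = 0.0940/(47.3910*7.8670) = 0.0003
R_conv_out = 1/(43.0890*7.8670) = 0.0030
R_total = 0.0183 K/W
Q = 63.2740 / 0.0183 = 3449.2731 W

R_total = 0.0183 K/W, Q = 3449.2731 W


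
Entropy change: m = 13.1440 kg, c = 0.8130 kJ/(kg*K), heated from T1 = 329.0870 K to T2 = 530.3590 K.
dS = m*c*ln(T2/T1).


T2/T1 = 1.6116
ln(T2/T1) = 0.4772
dS = 13.1440 * 0.8130 * 0.4772 = 5.0997 kJ/K

5.0997 kJ/K


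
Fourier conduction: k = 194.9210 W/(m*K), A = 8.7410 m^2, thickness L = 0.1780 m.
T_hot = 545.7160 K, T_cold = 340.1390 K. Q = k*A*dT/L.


dT = 205.5770 K
Q = 194.9210 * 8.7410 * 205.5770 / 0.1780 = 1967769.7173 W

1967769.7173 W


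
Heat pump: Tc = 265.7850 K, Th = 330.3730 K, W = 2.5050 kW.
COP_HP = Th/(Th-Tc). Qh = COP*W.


COP = 330.3730 / 64.5880 = 5.1151
Qh = 5.1151 * 2.5050 = 12.8133 kW

COP = 5.1151, Qh = 12.8133 kW


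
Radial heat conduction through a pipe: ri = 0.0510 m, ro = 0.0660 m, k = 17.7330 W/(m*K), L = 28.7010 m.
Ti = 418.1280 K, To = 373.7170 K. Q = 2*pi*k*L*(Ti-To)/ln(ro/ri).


dT = 44.4110 K
ln(ro/ri) = 0.2578
Q = 2*pi*17.7330*28.7010*44.4110 / 0.2578 = 550830.1646 W

550830.1646 W


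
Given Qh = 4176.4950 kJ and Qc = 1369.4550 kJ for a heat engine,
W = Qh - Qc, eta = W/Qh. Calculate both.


W = 4176.4950 - 1369.4550 = 2807.0400 kJ
eta = 2807.0400 / 4176.4950 = 0.6721 = 67.2104%

W = 2807.0400 kJ, eta = 67.2104%


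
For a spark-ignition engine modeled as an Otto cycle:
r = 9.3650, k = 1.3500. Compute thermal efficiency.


r^(k-1) = 2.1879
eta = 1 - 1/2.1879 = 0.5429 = 54.2941%

54.2941%


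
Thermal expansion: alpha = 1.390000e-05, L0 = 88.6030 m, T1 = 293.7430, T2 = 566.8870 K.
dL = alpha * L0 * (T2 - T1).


dT = 273.1440 K
dL = 1.390000e-05 * 88.6030 * 273.1440 = 0.336399 m
L_final = 88.939399 m

dL = 0.336399 m


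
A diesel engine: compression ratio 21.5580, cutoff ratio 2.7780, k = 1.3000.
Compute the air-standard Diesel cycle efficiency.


r^(k-1) = 2.5124
rc^k = 3.7744
eta = 0.5222 = 52.2232%

52.2232%


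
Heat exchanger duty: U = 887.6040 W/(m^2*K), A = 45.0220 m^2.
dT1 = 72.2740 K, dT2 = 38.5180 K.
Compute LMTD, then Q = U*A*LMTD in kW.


LMTD = 53.6372 K
Q = 887.6040 * 45.0220 * 53.6372 = 2143435.9657 W = 2143.4360 kW

2143.4360 kW


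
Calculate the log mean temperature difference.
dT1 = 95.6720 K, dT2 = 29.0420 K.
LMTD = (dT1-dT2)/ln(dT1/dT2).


dT1/dT2 = 3.2943
ln(dT1/dT2) = 1.1922
LMTD = 66.6300 / 1.1922 = 55.8891 K

55.8891 K


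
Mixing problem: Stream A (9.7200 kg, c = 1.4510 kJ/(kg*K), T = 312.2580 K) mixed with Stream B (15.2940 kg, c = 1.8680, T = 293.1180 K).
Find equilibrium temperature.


num = 12778.1438
den = 42.6729
Tf = 299.4439 K

299.4439 K


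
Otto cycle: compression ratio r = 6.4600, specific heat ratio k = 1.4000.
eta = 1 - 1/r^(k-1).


r^(k-1) = 2.1091
eta = 1 - 1/2.1091 = 0.5259 = 52.5860%

52.5860%


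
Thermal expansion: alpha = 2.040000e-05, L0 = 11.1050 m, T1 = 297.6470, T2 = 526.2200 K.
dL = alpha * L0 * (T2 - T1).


dT = 228.5730 K
dL = 2.040000e-05 * 11.1050 * 228.5730 = 0.051781 m
L_final = 11.156781 m

dL = 0.051781 m


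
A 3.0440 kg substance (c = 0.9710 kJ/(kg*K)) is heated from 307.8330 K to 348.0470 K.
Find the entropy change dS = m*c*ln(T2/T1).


T2/T1 = 1.1306
ln(T2/T1) = 0.1228
dS = 3.0440 * 0.9710 * 0.1228 = 0.3629 kJ/K

0.3629 kJ/K


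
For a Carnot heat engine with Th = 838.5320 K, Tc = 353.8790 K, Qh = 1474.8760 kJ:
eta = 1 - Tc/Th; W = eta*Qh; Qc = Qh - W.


eta = 1 - 353.8790/838.5320 = 0.5780
W = 0.5780 * 1474.8760 = 852.4458 kJ
Qc = 1474.8760 - 852.4458 = 622.4302 kJ

eta = 57.7978%, W = 852.4458 kJ, Qc = 622.4302 kJ


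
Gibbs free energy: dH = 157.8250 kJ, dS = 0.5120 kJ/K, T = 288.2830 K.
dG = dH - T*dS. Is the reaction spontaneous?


T*dS = 288.2830 * 0.5120 = 147.6009 kJ
dG = 157.8250 - 147.6009 = 10.2241 kJ (non-spontaneous)

dG = 10.2241 kJ, non-spontaneous


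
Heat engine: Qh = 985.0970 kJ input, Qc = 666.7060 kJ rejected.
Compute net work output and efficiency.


W = 985.0970 - 666.7060 = 318.3910 kJ
eta = 318.3910 / 985.0970 = 0.3232 = 32.3208%

W = 318.3910 kJ, eta = 32.3208%


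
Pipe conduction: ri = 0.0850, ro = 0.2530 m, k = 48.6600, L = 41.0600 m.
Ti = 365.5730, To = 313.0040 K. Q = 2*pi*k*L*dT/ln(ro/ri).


dT = 52.5690 K
ln(ro/ri) = 1.0907
Q = 2*pi*48.6600*41.0600*52.5690 / 1.0907 = 605034.4415 W

605034.4415 W


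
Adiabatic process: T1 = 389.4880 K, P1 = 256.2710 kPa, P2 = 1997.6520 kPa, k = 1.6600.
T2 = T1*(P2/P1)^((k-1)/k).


(k-1)/k = 0.3976
(P2/P1)^exp = 2.2625
T2 = 389.4880 * 2.2625 = 881.1975 K

881.1975 K


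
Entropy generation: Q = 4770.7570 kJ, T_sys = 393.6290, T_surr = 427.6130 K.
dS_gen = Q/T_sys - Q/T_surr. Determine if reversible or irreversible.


dS_sys = 4770.7570/393.6290 = 12.1199 kJ/K
dS_surr = -4770.7570/427.6130 = -11.1567 kJ/K
dS_gen = 12.1199 - 11.1567 = 0.9632 kJ/K (irreversible)

dS_gen = 0.9632 kJ/K, irreversible


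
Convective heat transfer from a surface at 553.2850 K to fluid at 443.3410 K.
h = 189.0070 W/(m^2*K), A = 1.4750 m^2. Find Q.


dT = 109.9440 K
Q = 189.0070 * 1.4750 * 109.9440 = 30650.7738 W

30650.7738 W


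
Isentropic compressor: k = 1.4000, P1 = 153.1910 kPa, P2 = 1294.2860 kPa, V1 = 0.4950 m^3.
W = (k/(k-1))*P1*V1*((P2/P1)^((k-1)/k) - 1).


(k-1)/k = 0.2857
(P2/P1)^exp = 1.8399
W = 3.5000 * 153.1910 * 0.4950 * (1.8399 - 1) = 222.9179 kJ

222.9179 kJ


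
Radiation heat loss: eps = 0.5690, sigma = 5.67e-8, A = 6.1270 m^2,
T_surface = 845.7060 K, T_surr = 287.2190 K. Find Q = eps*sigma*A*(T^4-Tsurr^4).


T^4 = 5.1154e+11
Tsurr^4 = 6.8054e+09
Q = 0.5690 * 5.67e-8 * 6.1270 * 5.0473e+11 = 99770.9983 W

99770.9983 W


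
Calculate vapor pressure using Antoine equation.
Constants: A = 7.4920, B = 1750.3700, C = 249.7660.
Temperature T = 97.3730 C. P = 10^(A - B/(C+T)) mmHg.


C+T = 347.1390
B/(C+T) = 5.0423
log10(P) = 7.4920 - 5.0423 = 2.4497
P = 10^2.4497 = 281.6604 mmHg

281.6604 mmHg


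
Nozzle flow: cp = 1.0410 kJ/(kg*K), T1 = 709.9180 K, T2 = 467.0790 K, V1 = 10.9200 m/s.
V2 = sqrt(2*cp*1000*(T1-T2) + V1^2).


dT = 242.8390 K
2*cp*1000*dT = 505590.7980
V1^2 = 119.2464
V2 = sqrt(505710.0444) = 711.1329 m/s

711.1329 m/s


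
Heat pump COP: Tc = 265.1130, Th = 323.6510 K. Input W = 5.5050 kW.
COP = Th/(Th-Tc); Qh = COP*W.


COP = 323.6510 / 58.5380 = 5.5289
Qh = 5.5289 * 5.5050 = 30.4366 kW

COP = 5.5289, Qh = 30.4366 kW


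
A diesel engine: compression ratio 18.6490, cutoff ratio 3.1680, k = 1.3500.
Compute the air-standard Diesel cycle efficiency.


r^(k-1) = 2.7844
rc^k = 4.7431
eta = 0.5407 = 54.0690%

54.0690%


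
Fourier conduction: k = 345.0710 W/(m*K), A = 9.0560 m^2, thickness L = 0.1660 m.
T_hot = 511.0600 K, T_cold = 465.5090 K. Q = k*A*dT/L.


dT = 45.5510 K
Q = 345.0710 * 9.0560 * 45.5510 / 0.1660 = 857501.1357 W

857501.1357 W


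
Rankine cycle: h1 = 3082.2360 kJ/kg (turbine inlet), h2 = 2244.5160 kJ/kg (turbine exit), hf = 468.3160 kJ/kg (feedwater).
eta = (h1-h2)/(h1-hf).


W = 837.7200 kJ/kg
Q_in = 2613.9200 kJ/kg
eta = 0.3205 = 32.0484%

eta = 32.0484%


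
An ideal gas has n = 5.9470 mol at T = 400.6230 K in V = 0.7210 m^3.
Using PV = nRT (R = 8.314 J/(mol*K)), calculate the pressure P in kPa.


P = nRT/V = 5.9470 * 8.314 * 400.6230 / 0.7210
= 19808.1464 / 0.7210 = 27473.1573 Pa = 27.4732 kPa

27.4732 kPa


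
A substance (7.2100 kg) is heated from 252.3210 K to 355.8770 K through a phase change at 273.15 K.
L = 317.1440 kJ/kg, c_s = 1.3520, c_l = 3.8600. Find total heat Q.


Q1 (sensible, solid) = 7.2100 * 1.3520 * 20.8290 = 203.0394 kJ
Q2 (latent) = 7.2100 * 317.1440 = 2286.6082 kJ
Q3 (sensible, liquid) = 7.2100 * 3.8600 * 82.7270 = 2302.3420 kJ
Q_total = 4791.9897 kJ

4791.9897 kJ


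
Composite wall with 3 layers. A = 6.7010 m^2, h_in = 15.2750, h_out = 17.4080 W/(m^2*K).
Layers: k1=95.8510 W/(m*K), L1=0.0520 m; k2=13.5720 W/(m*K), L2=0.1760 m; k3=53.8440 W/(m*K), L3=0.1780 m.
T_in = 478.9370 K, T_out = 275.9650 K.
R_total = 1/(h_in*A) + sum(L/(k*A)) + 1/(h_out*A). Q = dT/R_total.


R_conv_in = 1/(15.2750*6.7010) = 0.0098
R_1 = 0.0520/(95.8510*6.7010) = 8.0959e-05
R_2 = 0.1760/(13.5720*6.7010) = 0.0019
R_3 = 0.1780/(53.8440*6.7010) = 0.0005
R_conv_out = 1/(17.4080*6.7010) = 0.0086
R_total = 0.0209 K/W
Q = 202.9720 / 0.0209 = 9734.0542 W

R_total = 0.0209 K/W, Q = 9734.0542 W


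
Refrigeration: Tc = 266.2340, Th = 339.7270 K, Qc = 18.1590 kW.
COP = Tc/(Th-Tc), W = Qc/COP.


COP = 266.2340 / 73.4930 = 3.6226
W = 18.1590 / 3.6226 = 5.0127 kW

COP = 3.6226, W = 5.0127 kW


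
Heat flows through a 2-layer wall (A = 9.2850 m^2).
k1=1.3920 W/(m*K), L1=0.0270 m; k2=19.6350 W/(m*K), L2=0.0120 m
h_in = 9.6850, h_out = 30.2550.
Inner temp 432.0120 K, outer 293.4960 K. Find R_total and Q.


R_conv_in = 1/(9.6850*9.2850) = 0.0111
R_1 = 0.0270/(1.3920*9.2850) = 0.0021
R_2 = 0.0120/(19.6350*9.2850) = 6.5822e-05
R_conv_out = 1/(30.2550*9.2850) = 0.0036
R_total = 0.0168 K/W
Q = 138.5160 / 0.0168 = 8227.8812 W

R_total = 0.0168 K/W, Q = 8227.8812 W


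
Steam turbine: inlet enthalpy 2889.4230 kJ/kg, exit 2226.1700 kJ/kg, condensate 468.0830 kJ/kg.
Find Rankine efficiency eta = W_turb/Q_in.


W = 663.2530 kJ/kg
Q_in = 2421.3400 kJ/kg
eta = 0.2739 = 27.3920%

eta = 27.3920%


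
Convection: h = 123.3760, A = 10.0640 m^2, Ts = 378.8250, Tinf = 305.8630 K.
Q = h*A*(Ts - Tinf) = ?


dT = 72.9620 K
Q = 123.3760 * 10.0640 * 72.9620 = 90593.7097 W

90593.7097 W


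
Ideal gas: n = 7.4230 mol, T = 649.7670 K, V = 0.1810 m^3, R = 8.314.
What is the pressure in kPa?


P = nRT/V = 7.4230 * 8.314 * 649.7670 / 0.1810
= 40100.2547 / 0.1810 = 221548.3688 Pa = 221.5484 kPa

221.5484 kPa


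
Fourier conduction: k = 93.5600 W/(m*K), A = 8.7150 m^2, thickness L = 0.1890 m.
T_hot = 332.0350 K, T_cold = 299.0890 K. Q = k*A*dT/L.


dT = 32.9460 K
Q = 93.5600 * 8.7150 * 32.9460 / 0.1890 = 142134.1689 W

142134.1689 W


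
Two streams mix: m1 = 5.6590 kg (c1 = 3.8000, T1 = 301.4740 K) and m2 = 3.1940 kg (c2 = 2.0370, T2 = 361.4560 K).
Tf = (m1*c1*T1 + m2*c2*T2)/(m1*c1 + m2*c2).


num = 8834.6543
den = 28.0104
Tf = 315.4065 K

315.4065 K


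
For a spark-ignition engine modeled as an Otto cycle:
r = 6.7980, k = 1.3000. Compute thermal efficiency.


r^(k-1) = 1.7771
eta = 1 - 1/1.7771 = 0.4373 = 43.7289%

43.7289%


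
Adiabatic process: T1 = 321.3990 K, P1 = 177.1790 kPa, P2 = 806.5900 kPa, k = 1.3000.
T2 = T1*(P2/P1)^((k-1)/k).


(k-1)/k = 0.2308
(P2/P1)^exp = 1.4187
T2 = 321.3990 * 1.4187 = 455.9804 K

455.9804 K


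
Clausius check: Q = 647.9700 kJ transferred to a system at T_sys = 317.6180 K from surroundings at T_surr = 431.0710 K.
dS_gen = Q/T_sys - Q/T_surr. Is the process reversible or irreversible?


dS_sys = 647.9700/317.6180 = 2.0401 kJ/K
dS_surr = -647.9700/431.0710 = -1.5032 kJ/K
dS_gen = 2.0401 - 1.5032 = 0.5369 kJ/K (irreversible)

dS_gen = 0.5369 kJ/K, irreversible


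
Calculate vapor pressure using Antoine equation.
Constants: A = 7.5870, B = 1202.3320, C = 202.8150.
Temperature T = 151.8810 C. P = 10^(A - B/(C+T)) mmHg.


C+T = 354.6960
B/(C+T) = 3.3898
log10(P) = 7.5870 - 3.3898 = 4.1972
P = 10^4.1972 = 15748.7657 mmHg

15748.7657 mmHg


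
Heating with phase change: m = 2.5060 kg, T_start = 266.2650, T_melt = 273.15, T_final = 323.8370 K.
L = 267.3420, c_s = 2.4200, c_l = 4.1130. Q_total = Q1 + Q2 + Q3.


Q1 (sensible, solid) = 2.5060 * 2.4200 * 6.8850 = 41.7542 kJ
Q2 (latent) = 2.5060 * 267.3420 = 669.9591 kJ
Q3 (sensible, liquid) = 2.5060 * 4.1130 * 50.6870 = 522.4399 kJ
Q_total = 1234.1532 kJ

1234.1532 kJ


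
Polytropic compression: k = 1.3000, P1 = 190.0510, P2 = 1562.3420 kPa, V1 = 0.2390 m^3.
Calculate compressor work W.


(k-1)/k = 0.2308
(P2/P1)^exp = 1.6260
W = 4.3333 * 190.0510 * 0.2390 * (1.6260 - 1) = 123.2238 kJ

123.2238 kJ


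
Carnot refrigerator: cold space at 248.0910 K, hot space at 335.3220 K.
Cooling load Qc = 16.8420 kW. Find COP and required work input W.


COP = 248.0910 / 87.2310 = 2.8441
W = 16.8420 / 2.8441 = 5.9218 kW

COP = 2.8441, W = 5.9218 kW


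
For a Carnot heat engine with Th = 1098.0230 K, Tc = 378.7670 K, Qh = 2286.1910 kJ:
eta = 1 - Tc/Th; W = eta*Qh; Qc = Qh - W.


eta = 1 - 378.7670/1098.0230 = 0.6550
W = 0.6550 * 2286.1910 = 1497.5612 kJ
Qc = 2286.1910 - 1497.5612 = 788.6298 kJ

eta = 65.5046%, W = 1497.5612 kJ, Qc = 788.6298 kJ


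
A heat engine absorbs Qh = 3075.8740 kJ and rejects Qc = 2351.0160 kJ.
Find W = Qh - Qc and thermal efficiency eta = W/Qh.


W = 3075.8740 - 2351.0160 = 724.8580 kJ
eta = 724.8580 / 3075.8740 = 0.2357 = 23.5659%

W = 724.8580 kJ, eta = 23.5659%


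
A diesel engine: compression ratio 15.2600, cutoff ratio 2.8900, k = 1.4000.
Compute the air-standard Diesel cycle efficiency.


r^(k-1) = 2.9746
rc^k = 4.4183
eta = 0.5657 = 56.5689%

56.5689%


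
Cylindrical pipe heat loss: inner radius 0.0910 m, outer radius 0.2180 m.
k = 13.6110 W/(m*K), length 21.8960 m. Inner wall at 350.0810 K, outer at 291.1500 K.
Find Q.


dT = 58.9310 K
ln(ro/ri) = 0.8736
Q = 2*pi*13.6110*21.8960*58.9310 / 0.8736 = 126313.0426 W

126313.0426 W


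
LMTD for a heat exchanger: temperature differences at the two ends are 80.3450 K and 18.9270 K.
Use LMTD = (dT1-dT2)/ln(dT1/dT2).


dT1/dT2 = 4.2450
ln(dT1/dT2) = 1.4457
LMTD = 61.4180 / 1.4457 = 42.4820 K

42.4820 K


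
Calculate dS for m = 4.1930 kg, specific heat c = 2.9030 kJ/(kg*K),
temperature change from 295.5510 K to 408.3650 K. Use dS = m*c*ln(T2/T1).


T2/T1 = 1.3817
ln(T2/T1) = 0.3233
dS = 4.1930 * 2.9030 * 0.3233 = 3.9355 kJ/K

3.9355 kJ/K


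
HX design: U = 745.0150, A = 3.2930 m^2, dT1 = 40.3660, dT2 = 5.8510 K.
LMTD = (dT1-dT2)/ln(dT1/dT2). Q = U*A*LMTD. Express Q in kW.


LMTD = 17.8707 K
Q = 745.0150 * 3.2930 * 17.8707 = 43842.7676 W = 43.8428 kW

43.8428 kW


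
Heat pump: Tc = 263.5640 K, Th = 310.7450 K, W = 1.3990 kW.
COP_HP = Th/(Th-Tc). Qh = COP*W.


COP = 310.7450 / 47.1810 = 6.5862
Qh = 6.5862 * 1.3990 = 9.2141 kW

COP = 6.5862, Qh = 9.2141 kW


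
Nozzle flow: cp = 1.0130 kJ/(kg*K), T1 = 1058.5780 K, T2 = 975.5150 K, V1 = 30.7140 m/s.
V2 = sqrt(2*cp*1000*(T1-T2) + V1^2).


dT = 83.0630 K
2*cp*1000*dT = 168285.6380
V1^2 = 943.3498
V2 = sqrt(169228.9878) = 411.3745 m/s

411.3745 m/s


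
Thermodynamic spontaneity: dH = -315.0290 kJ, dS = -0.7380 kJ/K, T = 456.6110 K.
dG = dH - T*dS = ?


T*dS = 456.6110 * -0.7380 = -336.9789 kJ
dG = -315.0290 + 336.9789 = 21.9499 kJ (non-spontaneous)

dG = 21.9499 kJ, non-spontaneous


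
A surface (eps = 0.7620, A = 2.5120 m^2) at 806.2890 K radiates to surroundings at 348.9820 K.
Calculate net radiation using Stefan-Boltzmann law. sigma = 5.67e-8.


T^4 = 4.2263e+11
Tsurr^4 = 1.4832e+10
Q = 0.7620 * 5.67e-8 * 2.5120 * 4.0780e+11 = 44259.3487 W

44259.3487 W
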